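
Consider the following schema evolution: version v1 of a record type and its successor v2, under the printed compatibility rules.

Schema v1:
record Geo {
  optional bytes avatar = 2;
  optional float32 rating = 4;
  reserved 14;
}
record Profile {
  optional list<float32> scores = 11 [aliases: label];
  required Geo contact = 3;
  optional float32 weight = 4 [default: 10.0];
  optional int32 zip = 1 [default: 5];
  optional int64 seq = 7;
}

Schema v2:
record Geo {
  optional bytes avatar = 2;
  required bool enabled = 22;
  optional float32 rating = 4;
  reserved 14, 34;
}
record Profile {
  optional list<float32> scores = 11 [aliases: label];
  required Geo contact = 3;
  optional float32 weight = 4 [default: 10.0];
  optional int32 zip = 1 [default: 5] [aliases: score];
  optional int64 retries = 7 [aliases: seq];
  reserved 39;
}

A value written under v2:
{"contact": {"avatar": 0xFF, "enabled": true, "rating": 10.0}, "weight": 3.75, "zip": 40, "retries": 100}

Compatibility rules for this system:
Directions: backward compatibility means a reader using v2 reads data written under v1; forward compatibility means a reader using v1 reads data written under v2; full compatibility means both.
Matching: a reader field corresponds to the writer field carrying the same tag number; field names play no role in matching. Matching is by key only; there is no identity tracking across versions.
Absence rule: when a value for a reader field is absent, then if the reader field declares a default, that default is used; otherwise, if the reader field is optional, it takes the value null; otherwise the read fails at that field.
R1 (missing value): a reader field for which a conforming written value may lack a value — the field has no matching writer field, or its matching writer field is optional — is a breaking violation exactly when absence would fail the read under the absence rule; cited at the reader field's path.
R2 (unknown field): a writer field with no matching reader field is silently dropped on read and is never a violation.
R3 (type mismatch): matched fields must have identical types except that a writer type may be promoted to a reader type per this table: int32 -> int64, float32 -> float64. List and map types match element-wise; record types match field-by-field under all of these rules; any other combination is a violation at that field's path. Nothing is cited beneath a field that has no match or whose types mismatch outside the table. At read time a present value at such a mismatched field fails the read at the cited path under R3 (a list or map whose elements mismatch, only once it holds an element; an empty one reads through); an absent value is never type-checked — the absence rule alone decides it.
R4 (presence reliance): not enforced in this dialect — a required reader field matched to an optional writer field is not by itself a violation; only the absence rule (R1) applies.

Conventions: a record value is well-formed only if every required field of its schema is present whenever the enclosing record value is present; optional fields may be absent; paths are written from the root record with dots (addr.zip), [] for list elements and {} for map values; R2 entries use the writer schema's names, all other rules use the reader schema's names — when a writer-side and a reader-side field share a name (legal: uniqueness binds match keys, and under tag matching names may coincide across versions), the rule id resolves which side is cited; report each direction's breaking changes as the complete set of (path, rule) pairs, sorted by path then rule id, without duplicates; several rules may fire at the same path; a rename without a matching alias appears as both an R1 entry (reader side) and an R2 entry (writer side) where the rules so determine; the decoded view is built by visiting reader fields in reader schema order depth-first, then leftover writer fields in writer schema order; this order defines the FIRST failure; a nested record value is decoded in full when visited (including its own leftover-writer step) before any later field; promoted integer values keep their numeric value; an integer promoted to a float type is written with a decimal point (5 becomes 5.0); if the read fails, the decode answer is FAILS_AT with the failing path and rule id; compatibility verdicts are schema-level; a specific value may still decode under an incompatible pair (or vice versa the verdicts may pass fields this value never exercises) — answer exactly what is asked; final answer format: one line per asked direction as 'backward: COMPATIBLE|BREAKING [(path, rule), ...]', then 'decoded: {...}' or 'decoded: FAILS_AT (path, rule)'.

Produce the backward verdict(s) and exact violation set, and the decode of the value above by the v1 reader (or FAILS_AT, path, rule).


each type pair in Profile: writer, then reader
backward on Profile — v2 reading data written by v1:
  writer optional, list<float32> -> list<float32>: reader scores maps from writer scores
  writer required, Geo -> Geo: reader contact maps from writer contact
  writer optional, float32 -> float32: reader weight maps from writer weight
  writer optional, int32 -> int32: reader zip maps from writer zip
  writer optional, int64 -> int64: reader retries maps from writer seq
  writer optional, bytes -> bytes: reader contact.avatar maps from writer contact.avatar
  no writer field matches reader contact.enabled
  writer optional, float32 -> float32: reader contact.rating maps from writer contact.rating
  violation R1 at contact.enabled
  backward on Profile therefore BREAKING (1)
decode walk for Profile under reader schema v1:
  scores := null (absent, optional -> null)
  contact.avatar := 0xFF
  contact.rating := 10.0
  writer contact.enabled: unknown -> dropped
  weight := 3.75
  zip := 40
  seq := 100 (from writer retries)
  => decoded: {"scores": null, "contact": {"avatar": 0xFF, "rating": 10.0}, "weight": 3.75, "zip": 40, "seq": 100}
the other Profile changes do not affect what is asked:
  renamed field seq to retries in record Profile (alias seq declared on the renamed field) -> fires no rule on Profile, leaving the asked answer as it is

backward: BREAKING [(contact.enabled, R1)]; decoded: {"scores": null, "contact": {"avatar": 0xFF, "rating": 10.0}, "weight": 3.75, "zip": 40, "seq": 100}


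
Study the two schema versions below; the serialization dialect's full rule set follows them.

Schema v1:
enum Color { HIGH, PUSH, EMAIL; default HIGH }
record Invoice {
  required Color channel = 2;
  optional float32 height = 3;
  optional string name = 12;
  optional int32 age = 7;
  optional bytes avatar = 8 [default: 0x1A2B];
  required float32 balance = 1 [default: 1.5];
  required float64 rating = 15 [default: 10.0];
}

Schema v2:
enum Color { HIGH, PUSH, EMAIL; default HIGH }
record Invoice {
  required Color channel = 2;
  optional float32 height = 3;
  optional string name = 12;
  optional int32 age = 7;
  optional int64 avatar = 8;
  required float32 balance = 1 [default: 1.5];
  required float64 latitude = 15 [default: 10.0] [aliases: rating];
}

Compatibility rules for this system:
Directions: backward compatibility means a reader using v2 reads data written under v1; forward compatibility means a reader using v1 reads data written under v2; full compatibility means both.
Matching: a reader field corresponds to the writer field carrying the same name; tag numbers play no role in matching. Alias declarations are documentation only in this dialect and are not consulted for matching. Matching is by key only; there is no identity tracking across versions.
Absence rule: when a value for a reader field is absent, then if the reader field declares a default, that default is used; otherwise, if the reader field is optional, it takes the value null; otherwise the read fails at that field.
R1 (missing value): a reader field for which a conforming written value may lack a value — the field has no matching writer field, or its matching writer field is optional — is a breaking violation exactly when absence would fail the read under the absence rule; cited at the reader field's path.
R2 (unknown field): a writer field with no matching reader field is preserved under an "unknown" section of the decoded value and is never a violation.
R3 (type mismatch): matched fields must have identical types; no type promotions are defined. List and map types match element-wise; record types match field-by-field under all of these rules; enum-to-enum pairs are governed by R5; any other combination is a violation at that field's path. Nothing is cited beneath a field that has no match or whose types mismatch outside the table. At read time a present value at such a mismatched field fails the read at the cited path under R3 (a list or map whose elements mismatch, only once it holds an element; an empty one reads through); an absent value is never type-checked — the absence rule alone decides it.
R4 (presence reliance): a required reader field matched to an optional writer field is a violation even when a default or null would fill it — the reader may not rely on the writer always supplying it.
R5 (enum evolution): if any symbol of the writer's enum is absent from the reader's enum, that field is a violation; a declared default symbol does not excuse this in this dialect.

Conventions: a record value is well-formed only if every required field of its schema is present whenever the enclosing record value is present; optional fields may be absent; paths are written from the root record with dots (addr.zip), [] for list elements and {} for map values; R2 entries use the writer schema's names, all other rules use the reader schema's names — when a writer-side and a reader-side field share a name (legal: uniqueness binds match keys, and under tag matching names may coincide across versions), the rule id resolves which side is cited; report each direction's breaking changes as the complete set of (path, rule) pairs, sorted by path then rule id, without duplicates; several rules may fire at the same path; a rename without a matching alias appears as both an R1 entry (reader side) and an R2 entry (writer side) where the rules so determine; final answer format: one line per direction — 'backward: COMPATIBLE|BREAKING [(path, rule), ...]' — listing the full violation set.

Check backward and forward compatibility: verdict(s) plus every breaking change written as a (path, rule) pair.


backward: BREAKING [(avatar, R3)]; forward: BREAKING [(avatar, R3)]

each type pair in Invoice: writer, then reader
backward on Invoice — v2 reading data written by v1:
  channel: Color -> Color, writer required; from channel
  height: float32 -> float32, writer optional; from height
  name: string -> string, writer optional; from name
  age: int32 -> int32, writer optional; from age
  avatar: bytes -> int64, writer optional; from avatar
  balance: float32 -> float32, writer required; from balance
  latitude: no writer-side match
  writer field rating has no reader counterpart
  R3 fires at avatar
  => backward verdict for Invoice: BREAKING, 1 violation(s)
forward on Invoice — v1 reading data written by v2:
  channel: Color -> Color, writer required; from channel
  height: float32 -> float32, writer optional; from height
  name: string -> string, writer optional; from name
  age: int32 -> int32, writer optional; from age
  avatar: int64 -> bytes, writer optional; from avatar
  balance: float32 -> float32, writer required; from balance
  rating: no writer-side match
  writer field latitude has no reader counterpart
  R3 fires at avatar
  => forward verdict for Invoice: BREAKING, 1 violation(s)


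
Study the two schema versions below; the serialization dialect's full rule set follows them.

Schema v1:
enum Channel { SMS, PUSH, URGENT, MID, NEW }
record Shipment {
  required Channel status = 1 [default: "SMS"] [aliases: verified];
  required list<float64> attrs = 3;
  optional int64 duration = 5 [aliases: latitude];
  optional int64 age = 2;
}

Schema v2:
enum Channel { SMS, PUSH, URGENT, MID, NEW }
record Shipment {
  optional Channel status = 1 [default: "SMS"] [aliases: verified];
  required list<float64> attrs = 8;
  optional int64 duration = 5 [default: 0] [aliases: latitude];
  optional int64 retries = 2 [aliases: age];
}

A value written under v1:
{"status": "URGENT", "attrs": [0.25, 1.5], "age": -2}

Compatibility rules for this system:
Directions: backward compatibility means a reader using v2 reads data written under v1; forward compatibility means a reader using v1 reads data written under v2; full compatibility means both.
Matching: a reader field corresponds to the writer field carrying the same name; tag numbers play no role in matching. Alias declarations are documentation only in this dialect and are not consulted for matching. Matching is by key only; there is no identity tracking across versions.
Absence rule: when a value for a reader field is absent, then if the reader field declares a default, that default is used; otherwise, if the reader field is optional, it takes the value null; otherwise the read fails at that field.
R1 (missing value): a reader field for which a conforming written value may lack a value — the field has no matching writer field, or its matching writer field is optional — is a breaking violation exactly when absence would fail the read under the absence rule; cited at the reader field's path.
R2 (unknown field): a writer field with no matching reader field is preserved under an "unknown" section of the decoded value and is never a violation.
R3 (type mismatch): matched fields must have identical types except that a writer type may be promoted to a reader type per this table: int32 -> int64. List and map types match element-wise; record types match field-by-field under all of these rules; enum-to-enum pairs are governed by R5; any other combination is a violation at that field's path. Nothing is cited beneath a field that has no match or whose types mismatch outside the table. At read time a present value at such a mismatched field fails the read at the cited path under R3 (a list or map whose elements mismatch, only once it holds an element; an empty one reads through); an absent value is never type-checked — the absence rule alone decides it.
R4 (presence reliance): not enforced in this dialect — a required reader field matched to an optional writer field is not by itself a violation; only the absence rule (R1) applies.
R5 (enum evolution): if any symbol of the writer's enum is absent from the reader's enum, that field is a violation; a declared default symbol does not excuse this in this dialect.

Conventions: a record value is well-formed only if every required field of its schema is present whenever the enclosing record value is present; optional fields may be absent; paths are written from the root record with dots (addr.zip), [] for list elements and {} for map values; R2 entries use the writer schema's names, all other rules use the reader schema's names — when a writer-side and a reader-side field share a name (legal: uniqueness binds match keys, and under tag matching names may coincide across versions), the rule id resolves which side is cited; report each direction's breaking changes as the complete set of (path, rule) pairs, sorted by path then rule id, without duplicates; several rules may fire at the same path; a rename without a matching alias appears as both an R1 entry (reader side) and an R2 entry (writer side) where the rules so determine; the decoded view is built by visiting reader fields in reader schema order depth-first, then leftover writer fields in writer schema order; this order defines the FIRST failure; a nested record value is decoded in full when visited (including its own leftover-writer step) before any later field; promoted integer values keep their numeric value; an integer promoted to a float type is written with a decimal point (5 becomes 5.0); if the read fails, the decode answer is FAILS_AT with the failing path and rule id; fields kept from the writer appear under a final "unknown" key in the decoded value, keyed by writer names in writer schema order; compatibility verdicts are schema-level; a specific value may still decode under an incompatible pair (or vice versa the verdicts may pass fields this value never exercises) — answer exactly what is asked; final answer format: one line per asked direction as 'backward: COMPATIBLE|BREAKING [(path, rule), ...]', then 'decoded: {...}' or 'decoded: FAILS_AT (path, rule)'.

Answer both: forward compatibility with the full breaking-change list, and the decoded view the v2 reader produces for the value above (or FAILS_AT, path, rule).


arrows below run writer -> reader for Shipment
checking forward for Shipment: reader v1 against writer v2:
  status: paired with writer status (Channel -> Channel; writer optional)
  attrs: paired with writer attrs (list<float64> -> list<float64>; writer required)
  duration: paired with writer duration (int64 -> int64; writer optional)
  age has no writer counterpart
  writer field retries has no reader counterpart
  => forward verdict for Shipment: COMPATIBLE, no violations
migrating the Shipment value to v2:
  status := "URGENT"
  attrs := [0.25, 1.5]
  duration := 0 (no value, default fills)
  retries := null (not supplied -> null)
  writer age: kept under "unknown"
  => decoded: {"status": "URGENT", "attrs": [0.25, 1.5], "duration": 0, "retries": null, "unknown": {"age": -2}}
the other Shipment changes do not affect what is asked:
  field status in record Shipment: required changed to optional -> inert for the asked Shipment verdict: nothing fires
  field attrs in record Shipment: tag 3 changed to 8 -> inert for the asked Shipment verdict: nothing fires

forward: COMPATIBLE []; decoded: {"status": "URGENT", "attrs": [0.25, 1.5], "duration": 0, "retries": null, "unknown": {"age": -2}}


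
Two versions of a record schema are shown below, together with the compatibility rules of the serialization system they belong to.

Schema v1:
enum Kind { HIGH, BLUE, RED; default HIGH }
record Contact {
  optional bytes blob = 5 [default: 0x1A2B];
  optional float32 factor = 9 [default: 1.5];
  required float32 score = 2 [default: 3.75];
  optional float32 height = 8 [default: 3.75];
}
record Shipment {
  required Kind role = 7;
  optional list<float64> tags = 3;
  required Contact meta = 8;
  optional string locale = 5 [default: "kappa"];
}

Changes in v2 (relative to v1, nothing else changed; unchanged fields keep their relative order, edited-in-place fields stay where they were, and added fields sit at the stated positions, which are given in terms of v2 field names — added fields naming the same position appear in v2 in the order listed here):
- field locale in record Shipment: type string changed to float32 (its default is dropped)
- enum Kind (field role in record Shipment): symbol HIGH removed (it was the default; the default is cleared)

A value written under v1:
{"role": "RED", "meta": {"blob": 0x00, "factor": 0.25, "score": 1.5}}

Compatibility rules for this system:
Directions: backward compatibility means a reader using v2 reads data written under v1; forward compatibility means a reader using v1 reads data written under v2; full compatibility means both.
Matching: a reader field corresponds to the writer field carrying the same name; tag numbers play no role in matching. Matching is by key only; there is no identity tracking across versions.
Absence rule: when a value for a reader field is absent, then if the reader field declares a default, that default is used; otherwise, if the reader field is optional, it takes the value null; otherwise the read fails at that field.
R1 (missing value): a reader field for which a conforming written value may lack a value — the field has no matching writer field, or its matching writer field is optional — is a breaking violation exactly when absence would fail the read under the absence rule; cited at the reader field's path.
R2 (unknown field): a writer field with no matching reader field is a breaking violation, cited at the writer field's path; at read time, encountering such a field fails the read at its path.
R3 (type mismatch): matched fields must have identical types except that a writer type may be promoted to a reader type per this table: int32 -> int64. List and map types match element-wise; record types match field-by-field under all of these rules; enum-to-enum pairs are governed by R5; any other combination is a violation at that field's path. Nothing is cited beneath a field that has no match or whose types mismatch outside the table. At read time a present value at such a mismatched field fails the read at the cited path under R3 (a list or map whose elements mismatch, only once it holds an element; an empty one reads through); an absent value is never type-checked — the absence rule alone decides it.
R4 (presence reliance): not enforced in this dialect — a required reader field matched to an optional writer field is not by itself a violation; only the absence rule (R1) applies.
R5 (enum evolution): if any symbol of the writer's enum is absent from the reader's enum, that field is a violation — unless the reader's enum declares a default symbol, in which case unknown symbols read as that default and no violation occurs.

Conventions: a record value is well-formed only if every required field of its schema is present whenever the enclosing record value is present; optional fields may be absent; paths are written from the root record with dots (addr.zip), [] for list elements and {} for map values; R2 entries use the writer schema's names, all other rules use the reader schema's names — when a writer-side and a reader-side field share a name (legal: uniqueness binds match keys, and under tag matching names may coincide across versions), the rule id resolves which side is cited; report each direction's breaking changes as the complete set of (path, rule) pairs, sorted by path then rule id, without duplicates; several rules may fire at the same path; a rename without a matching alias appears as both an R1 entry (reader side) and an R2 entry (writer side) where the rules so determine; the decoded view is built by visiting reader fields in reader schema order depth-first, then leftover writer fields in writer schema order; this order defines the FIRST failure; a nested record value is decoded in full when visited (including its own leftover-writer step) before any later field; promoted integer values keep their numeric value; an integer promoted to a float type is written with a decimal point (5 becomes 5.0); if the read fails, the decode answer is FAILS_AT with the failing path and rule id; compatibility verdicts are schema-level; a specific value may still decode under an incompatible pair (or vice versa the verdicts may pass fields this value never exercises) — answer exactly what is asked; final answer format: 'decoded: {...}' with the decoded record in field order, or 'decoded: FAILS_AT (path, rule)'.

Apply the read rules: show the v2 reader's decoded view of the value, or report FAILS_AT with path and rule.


decoded: {"role": "RED", "tags": null, "meta": {"blob": 0x00, "factor": 0.25, "score": 1.5, "height": 3.75}, "locale": null}

in Shipment below, arrows point writer -> reader
migrating the Shipment value to v2:
  role := "RED"
  tags := null (not supplied -> null)
  meta.blob := 0x00
  meta.factor := 0.25
  meta.score := 1.5
  meta.height := 3.75 (no value, default fills)
  locale := null (not supplied -> null)
  => decoded: {"role": "RED", "tags": null, "meta": {"blob": 0x00, "factor": 0.25, "score": 1.5, "height": 3.75}, "locale": null}
the other Shipment changes do not affect what is asked:
  enum Kind (field role in record Shipment): symbol HIGH removed (it was the default; the default is cleared) -> a verdict-level change on Shipment — the shown value reads the same


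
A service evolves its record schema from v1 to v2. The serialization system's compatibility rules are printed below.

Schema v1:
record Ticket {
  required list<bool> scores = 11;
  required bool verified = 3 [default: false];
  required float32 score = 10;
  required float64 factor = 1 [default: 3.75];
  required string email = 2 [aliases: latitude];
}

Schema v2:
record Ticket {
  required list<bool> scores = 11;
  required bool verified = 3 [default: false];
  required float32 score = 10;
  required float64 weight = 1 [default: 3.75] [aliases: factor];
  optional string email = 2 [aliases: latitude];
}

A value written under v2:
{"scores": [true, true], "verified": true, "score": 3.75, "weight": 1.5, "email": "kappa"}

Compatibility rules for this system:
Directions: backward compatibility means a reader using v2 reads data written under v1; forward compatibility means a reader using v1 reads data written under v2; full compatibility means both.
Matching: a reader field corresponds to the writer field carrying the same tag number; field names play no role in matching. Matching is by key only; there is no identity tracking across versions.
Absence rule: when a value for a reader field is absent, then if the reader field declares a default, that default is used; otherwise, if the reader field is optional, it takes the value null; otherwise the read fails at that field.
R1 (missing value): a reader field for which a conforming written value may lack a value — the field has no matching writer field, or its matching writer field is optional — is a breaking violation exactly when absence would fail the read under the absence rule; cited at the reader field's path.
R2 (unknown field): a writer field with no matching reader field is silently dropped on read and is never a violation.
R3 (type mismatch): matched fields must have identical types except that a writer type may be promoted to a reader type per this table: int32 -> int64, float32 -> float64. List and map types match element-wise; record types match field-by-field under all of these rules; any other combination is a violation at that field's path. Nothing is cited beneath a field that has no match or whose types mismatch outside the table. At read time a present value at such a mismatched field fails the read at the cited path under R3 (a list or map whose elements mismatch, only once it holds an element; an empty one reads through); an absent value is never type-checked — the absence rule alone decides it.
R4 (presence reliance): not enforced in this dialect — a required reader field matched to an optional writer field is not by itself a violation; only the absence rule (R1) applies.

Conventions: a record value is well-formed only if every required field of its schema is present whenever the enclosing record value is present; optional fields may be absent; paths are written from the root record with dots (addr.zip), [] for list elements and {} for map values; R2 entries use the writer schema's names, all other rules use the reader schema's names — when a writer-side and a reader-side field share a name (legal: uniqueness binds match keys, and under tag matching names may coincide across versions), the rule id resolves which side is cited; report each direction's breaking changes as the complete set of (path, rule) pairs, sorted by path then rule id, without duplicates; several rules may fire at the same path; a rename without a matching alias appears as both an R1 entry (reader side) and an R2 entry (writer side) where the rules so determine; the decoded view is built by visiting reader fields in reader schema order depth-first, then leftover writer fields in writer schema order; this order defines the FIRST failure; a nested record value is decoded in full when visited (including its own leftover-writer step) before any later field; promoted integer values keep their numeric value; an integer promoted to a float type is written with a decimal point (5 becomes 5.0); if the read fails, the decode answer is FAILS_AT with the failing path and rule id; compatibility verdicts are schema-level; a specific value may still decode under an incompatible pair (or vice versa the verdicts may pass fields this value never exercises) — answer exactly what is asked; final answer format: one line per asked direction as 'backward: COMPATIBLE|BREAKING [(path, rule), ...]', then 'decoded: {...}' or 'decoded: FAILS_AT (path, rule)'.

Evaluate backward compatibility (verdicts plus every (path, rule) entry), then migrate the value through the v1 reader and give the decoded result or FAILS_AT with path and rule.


backward: COMPATIBLE []; decoded: {"scores": [true, true], "verified": true, "score": 3.75, "factor": 1.5, "email": "kappa"}

each type pair in Ticket: writer, then reader
backward analysis of Ticket with v2 as reader and v1 as writer:
  scores: list<bool> -> list<bool>, writer required; from scores
  verified: bool -> bool, writer required; from verified
  score: float32 -> float32, writer required; from score
  weight: float64 -> float64, writer required; from factor
  email: string -> string, writer required; from email
  => no violations; backward on Ticket: COMPATIBLE
decode (reader v1):
  scores := [true, true]
  verified := true
  score := 3.75
  factor := 1.5 (from writer weight)
  email := "kappa"
  => decoded: {"scores": [true, true], "verified": true, "score": 3.75, "factor": 1.5, "email": "kappa"}
remaining Ticket differences; none change what is asked:
  renamed field factor to weight in record Ticket (alias factor declared on the renamed field) -> triggers nothing under Ticket's printed rules — same verdict
  field email in record Ticket: required changed to optional -> its effect on Ticket is confined to the forward direction, not asked


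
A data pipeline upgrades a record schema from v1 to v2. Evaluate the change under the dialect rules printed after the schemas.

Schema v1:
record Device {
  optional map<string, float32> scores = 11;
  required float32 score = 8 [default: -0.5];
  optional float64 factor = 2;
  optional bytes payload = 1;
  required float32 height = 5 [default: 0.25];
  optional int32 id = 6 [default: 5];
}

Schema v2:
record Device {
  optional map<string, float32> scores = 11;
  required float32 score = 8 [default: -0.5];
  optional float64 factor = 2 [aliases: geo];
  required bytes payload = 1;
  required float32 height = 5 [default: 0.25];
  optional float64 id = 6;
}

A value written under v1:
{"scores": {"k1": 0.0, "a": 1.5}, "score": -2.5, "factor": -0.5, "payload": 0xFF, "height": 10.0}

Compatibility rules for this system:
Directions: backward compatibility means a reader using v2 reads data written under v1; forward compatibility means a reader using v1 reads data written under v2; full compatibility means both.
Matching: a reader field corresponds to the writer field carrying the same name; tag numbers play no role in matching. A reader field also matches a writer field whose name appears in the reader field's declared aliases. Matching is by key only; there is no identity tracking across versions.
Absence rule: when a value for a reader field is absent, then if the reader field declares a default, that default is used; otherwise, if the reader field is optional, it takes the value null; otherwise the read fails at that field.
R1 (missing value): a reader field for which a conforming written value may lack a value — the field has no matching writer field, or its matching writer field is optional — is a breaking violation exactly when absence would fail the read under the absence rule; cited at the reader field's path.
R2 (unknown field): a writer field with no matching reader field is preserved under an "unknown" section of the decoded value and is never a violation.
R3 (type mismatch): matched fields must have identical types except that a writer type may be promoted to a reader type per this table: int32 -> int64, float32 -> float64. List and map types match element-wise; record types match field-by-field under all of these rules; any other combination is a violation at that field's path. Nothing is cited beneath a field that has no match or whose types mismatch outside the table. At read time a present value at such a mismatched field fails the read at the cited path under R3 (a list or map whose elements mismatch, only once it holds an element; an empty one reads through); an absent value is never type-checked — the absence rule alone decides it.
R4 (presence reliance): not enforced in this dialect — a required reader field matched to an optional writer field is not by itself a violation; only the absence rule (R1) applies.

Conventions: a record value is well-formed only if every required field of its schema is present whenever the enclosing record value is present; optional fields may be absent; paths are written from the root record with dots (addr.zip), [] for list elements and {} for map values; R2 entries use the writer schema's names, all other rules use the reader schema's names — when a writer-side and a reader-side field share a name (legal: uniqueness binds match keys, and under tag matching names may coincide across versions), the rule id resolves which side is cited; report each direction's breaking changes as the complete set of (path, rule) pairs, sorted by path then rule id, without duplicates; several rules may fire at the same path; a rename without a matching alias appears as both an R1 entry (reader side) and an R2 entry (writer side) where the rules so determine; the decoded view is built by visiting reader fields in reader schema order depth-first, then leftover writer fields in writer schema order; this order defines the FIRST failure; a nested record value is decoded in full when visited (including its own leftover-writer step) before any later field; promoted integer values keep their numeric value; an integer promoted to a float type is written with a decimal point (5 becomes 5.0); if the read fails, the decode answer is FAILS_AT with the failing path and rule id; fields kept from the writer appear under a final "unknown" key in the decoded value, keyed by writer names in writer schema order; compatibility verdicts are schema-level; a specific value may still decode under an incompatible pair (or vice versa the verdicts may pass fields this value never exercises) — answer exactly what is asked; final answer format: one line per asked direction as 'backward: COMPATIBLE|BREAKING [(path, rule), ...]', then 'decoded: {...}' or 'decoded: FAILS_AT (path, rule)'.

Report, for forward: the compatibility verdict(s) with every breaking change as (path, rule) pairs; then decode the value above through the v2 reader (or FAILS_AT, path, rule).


each type pair in Device: writer, then reader
forward pass over Device, reader schema v1, writer schema v2:
  map<string, float32> -> map<string, float32>, writer optional: scores aligns to scores
  float32 -> float32, writer required: score aligns to score
  float64 -> float64, writer optional: factor aligns to factor
  bytes -> bytes, writer required: payload aligns to payload
  float32 -> float32, writer required: height aligns to height
  float64 -> int32, writer optional: id aligns to id
  R3 fires at id
  => forward verdict for Device: BREAKING, 1 violation(s)
decode (reader v2):
  scores := {"k1": 0.0, "a": 1.5}
  score := -2.5
  factor := -0.5
  payload := 0xFF
  height := 10.0
  id := null (not supplied -> null)
  => decoded: {"scores": {"k1": 0.0, "a": 1.5}, "score": -2.5, "factor": -0.5, "payload": 0xFF, "height": 10.0, "id": null}
remaining Device differences; none change what is asked:
  field payload in record Device: optional changed to required -> affects backward compatibility only, which is not asked

forward: BREAKING [(id, R3)]; decoded: {"scores": {"k1": 0.0, "a": 1.5}, "score": -2.5, "factor": -0.5, "payload": 0xFF, "height": 10.0, "id": null}


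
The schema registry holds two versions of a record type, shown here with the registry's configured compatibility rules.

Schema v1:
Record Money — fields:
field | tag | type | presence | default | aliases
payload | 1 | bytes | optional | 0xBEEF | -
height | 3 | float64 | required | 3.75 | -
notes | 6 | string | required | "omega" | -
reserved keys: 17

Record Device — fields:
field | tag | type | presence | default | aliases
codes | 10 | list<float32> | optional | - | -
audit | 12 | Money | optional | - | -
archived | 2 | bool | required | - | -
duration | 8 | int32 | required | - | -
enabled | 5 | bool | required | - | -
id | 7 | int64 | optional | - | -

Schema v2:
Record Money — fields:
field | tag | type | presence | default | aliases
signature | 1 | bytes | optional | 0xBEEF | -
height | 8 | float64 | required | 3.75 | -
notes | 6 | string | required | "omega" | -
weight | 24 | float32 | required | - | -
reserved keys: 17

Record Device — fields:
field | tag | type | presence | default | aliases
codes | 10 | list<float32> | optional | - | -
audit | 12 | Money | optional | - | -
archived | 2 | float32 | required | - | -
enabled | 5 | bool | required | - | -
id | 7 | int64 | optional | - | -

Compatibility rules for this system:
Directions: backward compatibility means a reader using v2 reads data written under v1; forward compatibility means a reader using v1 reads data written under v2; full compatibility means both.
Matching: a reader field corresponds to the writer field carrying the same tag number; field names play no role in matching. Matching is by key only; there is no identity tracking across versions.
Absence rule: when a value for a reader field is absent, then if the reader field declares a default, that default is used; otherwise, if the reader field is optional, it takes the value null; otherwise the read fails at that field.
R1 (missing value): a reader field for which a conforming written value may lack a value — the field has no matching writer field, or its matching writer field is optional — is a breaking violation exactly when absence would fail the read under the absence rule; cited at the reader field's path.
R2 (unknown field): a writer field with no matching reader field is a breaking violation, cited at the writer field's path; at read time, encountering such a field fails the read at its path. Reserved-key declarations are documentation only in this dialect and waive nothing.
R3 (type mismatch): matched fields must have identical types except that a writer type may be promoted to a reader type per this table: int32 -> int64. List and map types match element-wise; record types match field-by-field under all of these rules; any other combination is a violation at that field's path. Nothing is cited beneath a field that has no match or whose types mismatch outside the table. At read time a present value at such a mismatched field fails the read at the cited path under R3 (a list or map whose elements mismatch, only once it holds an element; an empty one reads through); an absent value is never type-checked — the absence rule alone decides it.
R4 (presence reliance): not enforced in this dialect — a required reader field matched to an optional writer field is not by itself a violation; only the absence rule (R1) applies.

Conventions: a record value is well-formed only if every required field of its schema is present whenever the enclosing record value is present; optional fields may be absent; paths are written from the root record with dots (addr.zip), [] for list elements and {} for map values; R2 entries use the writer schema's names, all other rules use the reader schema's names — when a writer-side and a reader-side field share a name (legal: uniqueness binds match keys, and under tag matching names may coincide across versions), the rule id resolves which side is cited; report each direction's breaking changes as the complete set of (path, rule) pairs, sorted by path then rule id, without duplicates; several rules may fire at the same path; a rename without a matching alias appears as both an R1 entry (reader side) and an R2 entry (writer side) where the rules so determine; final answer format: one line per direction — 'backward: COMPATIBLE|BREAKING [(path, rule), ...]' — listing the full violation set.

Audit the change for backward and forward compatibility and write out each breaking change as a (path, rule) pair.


backward: BREAKING [(archived, R3), (audit.height, R2), (audit.weight, R1), (duration, R2)]; forward: BREAKING [(archived, R3), (audit.height, R2), (audit.weight, R2), (duration, R1)]

arrows below run writer -> reader for Device
checking backward for Device: reader v2 against writer v1:
  list<float32> -> list<float32>, writer optional: codes aligns to codes
  Money -> Money, writer optional: audit aligns to audit
  bool -> float32, writer required: archived aligns to archived
  bool -> bool, writer required: enabled aligns to enabled
  int64 -> int64, writer optional: id aligns to id
  writer duration: unknown to reader
  bytes -> bytes, writer optional: audit.signature aligns to audit.payload
  audit.height: no writer-side match
  string -> string, writer required: audit.notes aligns to audit.notes
  audit.weight: no writer-side match
  writer audit.height: unknown to reader
  breaking: (archived, R3)
  breaking: (audit.height, R2)
  breaking: (audit.weight, R1)
  breaking: (duration, R2)
  backward on Device therefore BREAKING (4)
checking forward for Device: reader v1 against writer v2:
  list<float32> -> list<float32>, writer optional: codes aligns to codes
  Money -> Money, writer optional: audit aligns to audit
  float32 -> bool, writer required: archived aligns to archived
  duration: no writer-side match
  bool -> bool, writer required: enabled aligns to enabled
  int64 -> int64, writer optional: id aligns to id
  bytes -> bytes, writer optional: audit.payload aligns to audit.signature
  audit.height: no writer-side match
  string -> string, writer required: audit.notes aligns to audit.notes
  writer audit.height: unknown to reader
  writer audit.weight: unknown to reader
  breaking: (archived, R3)
  breaking: (audit.height, R2)
  breaking: (audit.weight, R2)
  breaking: (duration, R1)
  forward on Device therefore BREAKING (4)
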